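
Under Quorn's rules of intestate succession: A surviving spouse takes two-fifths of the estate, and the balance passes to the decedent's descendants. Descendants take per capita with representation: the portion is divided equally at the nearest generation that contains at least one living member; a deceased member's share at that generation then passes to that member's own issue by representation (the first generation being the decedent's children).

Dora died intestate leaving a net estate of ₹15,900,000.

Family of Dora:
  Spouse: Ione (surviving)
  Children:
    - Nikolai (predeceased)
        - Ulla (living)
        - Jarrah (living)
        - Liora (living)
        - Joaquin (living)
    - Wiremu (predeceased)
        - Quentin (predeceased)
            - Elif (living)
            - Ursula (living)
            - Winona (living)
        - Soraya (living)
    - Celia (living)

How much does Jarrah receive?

Ione takes two-fifths of ₹15,900,000 = ₹6,360,000. The remaining ₹9,540,000 passes to the descendants.
The descendants' portion (₹9,540,000) is divided into 3 shares of ₹3,180,000: Celia takes ₹3,180,000; Nikolai's ₹3,180,000 share passes to Nikolai's issue; Wiremu's ₹3,180,000 share passes to Wiremu's issue.
Nikolai's share (₹3,180,000) is divided into 4 shares of ₹795,000: Ulla, Jarrah, Liora, and Joaquin each take ₹795,000.
Wiremu's share (₹3,180,000) is divided into 2 shares of ₹1,590,000: Soraya takes ₹1,590,000; Quentin's ₹1,590,000 share passes to Quentin's issue.
Quentin's share (₹1,590,000) is divided into 3 shares of ₹530,000: Elif, Ursula, and Winona each take ₹530,000.

Jarrah receives ₹795,000.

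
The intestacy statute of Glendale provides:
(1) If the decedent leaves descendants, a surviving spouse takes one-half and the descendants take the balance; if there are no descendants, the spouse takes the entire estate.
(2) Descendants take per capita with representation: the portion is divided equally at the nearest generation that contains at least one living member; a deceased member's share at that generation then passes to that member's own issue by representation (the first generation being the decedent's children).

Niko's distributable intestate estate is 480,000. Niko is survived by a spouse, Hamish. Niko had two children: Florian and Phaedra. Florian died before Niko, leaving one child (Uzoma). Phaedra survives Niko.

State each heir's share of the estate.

Hamish takes one-half of 480,000 = 240,000. The remaining 240,000 passes to the descendants.
The descendants' portion (240,000) is divided into 2 shares of 120,000: Phaedra takes 120,000; Florian's 120,000 share passes to Florian's issue.
Florian's share (120,000) passes entirely to Uzoma.

Hamish: 240,000; Uzoma: 120,000; Phaedra: 120,000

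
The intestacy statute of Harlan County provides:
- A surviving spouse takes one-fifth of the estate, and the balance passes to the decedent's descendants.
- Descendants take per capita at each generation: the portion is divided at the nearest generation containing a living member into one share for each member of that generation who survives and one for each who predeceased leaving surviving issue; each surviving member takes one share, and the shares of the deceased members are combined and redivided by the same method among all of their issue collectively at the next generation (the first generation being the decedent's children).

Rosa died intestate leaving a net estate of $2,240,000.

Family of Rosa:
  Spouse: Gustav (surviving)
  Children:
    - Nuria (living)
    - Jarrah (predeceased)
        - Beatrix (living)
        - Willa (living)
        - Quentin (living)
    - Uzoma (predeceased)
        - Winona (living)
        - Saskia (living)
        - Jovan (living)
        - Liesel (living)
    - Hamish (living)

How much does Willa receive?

Willa receives $128,000.

Gustav takes one-fifth of $2,240,000 = $448,000. The remaining $1,792,000 passes to the descendants.
The descendants' portion ($1,792,000) is divided at the children's generation into 4 shares of $448,000. Nuria and Hamish each take $448,000. The 2 shares of the deceased (Jarrah and Uzoma) are combined into a pool of $896,000.
That pool ($896,000) is divided at the grandchildren's generation equally among Beatrix, Willa, Quentin, Winona, Saskia, Jovan, and Liesel: $128,000 each.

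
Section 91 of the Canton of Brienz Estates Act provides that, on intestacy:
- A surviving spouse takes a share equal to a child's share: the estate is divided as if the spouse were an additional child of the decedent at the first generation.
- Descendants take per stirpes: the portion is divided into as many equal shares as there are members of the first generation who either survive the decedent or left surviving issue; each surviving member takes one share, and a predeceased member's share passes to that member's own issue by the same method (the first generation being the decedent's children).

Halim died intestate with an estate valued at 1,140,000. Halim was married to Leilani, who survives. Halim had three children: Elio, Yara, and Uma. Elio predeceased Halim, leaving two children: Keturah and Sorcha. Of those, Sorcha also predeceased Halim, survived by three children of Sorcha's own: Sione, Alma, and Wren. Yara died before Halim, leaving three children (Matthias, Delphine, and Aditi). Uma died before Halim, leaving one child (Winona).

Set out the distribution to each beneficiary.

Leilani: 285,000; Keturah: 142,500; Sione: 47,500; Alma: 47,500; Wren: 47,500; Matthias: 95,000; Delphine: 95,000; Aditi: 95,000; Winona: 285,000

The spouse counts as an additional share at the children's level, so there are 4 primary shares of 285,000. Leilani takes one such share (285,000).
The children's combined portion (855,000) is divided into 3 shares of 285,000: Elio's 285,000 share passes to Elio's issue; Yara's 285,000 share passes to Yara's issue; Uma's 285,000 share passes to Uma's issue.
Elio's share (285,000) is divided into 2 shares of 142,500: Keturah takes 142,500; Sorcha's 142,500 share passes to Sorcha's issue.
Sorcha's share (142,500) is divided into 3 shares of 47,500: Sione, Alma, and Wren each take 47,500.
Yara's share (285,000) is divided into 3 shares of 95,000: Matthias, Delphine, and Aditi each take 95,000.
Uma's share (285,000) passes entirely to Winona.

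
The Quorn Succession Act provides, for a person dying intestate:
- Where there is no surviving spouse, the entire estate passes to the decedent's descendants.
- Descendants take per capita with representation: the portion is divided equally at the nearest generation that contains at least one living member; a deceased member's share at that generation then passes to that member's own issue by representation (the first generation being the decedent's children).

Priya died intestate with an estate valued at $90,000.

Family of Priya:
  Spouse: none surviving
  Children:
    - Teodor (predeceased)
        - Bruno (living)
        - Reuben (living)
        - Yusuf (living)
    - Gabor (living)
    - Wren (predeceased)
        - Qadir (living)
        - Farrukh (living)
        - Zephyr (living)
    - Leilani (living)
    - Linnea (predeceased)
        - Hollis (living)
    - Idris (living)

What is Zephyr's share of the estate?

The entire $90,000 passes to the descendants.
That amount ($90,000) is divided into 6 shares of $15,000: Gabor, Leilani, and Idris each take $15,000; Teodor's $15,000 share passes to Teodor's issue; Wren's $15,000 share passes to Wren's issue; Linnea's $15,000 share passes to Linnea's issue.
Teodor's share ($15,000) is divided into 3 shares of $5,000: Bruno, Reuben, and Yusuf each take $5,000.
Wren's share ($15,000) is divided into 3 shares of $5,000: Qadir, Farrukh, and Zephyr each take $5,000.
Linnea's share ($15,000) passes entirely to Hollis.

Zephyr receives $5,000.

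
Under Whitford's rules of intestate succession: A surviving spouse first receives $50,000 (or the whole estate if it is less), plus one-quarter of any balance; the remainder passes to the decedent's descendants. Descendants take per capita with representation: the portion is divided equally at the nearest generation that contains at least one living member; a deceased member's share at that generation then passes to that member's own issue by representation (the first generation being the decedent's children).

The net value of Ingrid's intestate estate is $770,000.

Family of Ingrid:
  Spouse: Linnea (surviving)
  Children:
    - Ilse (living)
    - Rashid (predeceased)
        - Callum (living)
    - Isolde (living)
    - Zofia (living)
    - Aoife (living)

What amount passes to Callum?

Callum receives $108,000.

Linnea first takes $50,000, leaving a balance of $720,000. Linnea then takes one-quarter of the balance ($180,000), for a total of $230,000. The remaining $540,000 passes to the descendants.
The descendants' portion ($540,000) is divided into 5 shares of $108,000: Ilse, Isolde, Zofia, and Aoife each take $108,000; Rashid's $108,000 share passes to Rashid's issue.
Rashid's share ($108,000) passes entirely to Callum.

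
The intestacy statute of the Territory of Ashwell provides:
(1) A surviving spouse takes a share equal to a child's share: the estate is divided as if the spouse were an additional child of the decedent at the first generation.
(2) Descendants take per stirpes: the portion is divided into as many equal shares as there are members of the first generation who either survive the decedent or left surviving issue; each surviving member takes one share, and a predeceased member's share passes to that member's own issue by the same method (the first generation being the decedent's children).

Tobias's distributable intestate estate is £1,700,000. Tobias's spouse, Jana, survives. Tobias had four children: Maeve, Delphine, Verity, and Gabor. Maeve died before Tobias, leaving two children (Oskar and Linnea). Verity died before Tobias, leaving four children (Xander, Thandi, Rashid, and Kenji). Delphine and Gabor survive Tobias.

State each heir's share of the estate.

Jana: £340,000; Oskar: £170,000; Linnea: £170,000; Delphine: £340,000; Xander: £85,000; Thandi: £85,000; Rashid: £85,000; Kenji: £85,000; Gabor: £340,000

The spouse counts as an additional share at the children's level, so there are 5 primary shares of £340,000. Jana takes one such share (£340,000).
The children's combined portion (£1,360,000) is divided into 4 shares of £340,000: Delphine and Gabor each take £340,000; Maeve's £340,000 share passes to Maeve's issue; Verity's £340,000 share passes to Verity's issue.
Maeve's share (£340,000) is divided into 2 shares of £170,000: Oskar and Linnea each take £170,000.
Verity's share (£340,000) is divided into 4 shares of £85,000: Xander, Thandi, Rashid, and Kenji each take £85,000.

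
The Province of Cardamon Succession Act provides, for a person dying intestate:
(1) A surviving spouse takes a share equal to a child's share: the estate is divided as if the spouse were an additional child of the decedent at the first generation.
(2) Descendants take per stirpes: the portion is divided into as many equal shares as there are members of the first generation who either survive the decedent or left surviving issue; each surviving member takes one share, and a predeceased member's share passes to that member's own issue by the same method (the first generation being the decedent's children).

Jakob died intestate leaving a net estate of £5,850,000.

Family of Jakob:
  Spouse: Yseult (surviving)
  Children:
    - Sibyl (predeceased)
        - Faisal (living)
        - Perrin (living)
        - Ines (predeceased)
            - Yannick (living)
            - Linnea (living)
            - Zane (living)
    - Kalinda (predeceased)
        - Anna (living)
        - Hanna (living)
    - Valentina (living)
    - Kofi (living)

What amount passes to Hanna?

Hanna receives £585,000.

The spouse counts as an additional share at the children's level, so there are 5 primary shares of £1,170,000. Yseult takes one such share (£1,170,000).
The children's combined portion (£4,680,000) is divided into 4 shares of £1,170,000: Valentina and Kofi each take £1,170,000; Sibyl's £1,170,000 share passes to Sibyl's issue; Kalinda's £1,170,000 share passes to Kalinda's issue.
Sibyl's share (£1,170,000) is divided into 3 shares of £390,000: Faisal and Perrin each take £390,000; Ines's £390,000 share passes to Ines's issue.
Ines's share (£390,000) is divided into 3 shares of £130,000: Yannick, Linnea, and Zane each take £130,000.
Kalinda's share (£1,170,000) is divided into 2 shares of £585,000: Anna and Hanna each take £585,000.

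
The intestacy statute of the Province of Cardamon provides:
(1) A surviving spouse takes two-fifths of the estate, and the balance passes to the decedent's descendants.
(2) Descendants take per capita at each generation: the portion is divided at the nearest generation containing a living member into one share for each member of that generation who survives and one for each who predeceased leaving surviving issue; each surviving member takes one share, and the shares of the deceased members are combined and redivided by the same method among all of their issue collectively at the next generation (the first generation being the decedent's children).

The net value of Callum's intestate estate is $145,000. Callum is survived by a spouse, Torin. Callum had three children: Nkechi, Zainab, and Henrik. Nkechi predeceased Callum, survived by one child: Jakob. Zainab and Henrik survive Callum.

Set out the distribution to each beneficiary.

Torin: $58,000; Jakob: $29,000; Zainab: $29,000; Henrik: $29,000

Torin takes two-fifths of $145,000 = $58,000. The remaining $87,000 passes to the descendants.
The descendants' portion ($87,000) is divided at the children's generation into 3 shares of $29,000. Zainab and Henrik each take $29,000. The remaining share for the deceased Nkechi ($29,000) is carried to the next generation.
That pool ($29,000) passes entirely to Jakob, the sole taker at the grandchildren's generation.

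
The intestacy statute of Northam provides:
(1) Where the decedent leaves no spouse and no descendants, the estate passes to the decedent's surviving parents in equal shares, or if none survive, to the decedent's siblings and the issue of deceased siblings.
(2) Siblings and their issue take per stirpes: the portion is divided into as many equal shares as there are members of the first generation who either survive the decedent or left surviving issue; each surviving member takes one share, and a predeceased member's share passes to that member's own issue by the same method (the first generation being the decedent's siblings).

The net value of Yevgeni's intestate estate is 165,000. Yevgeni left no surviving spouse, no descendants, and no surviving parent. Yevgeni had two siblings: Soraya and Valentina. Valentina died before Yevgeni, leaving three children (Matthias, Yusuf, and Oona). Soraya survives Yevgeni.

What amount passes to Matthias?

Matthias receives 27,500.

The entire 165,000 passes to the siblings and their issue.
That amount (165,000) is divided into 2 shares of 82,500: Soraya takes 82,500; Valentina's 82,500 share passes to Valentina's issue.
Valentina's share (82,500) is divided into 3 shares of 27,500: Matthias, Yusuf, and Oona each take 27,500.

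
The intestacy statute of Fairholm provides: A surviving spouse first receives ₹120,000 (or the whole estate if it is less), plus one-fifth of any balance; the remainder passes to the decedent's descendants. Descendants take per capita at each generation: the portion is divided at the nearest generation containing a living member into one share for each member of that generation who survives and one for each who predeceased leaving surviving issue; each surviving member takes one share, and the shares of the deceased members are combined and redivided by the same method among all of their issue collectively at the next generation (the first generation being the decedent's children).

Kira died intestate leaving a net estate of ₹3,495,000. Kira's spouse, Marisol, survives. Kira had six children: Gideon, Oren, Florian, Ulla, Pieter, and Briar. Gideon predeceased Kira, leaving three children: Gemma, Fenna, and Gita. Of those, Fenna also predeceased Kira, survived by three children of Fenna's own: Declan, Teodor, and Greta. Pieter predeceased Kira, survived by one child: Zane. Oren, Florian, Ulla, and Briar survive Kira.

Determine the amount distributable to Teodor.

Marisol first takes ₹120,000, leaving a balance of ₹3,375,000. Marisol then takes one-fifth of the balance (₹675,000), for a total of ₹795,000. The remaining ₹2,700,000 passes to the descendants.
The descendants' portion (₹2,700,000) is divided at the children's generation into 6 shares of ₹450,000. Oren, Florian, Ulla, and Briar each take ₹450,000. The 2 shares of the deceased (Gideon and Pieter) are combined into a pool of ₹900,000.
That pool (₹900,000) is divided at the grandchildren's generation into 4 shares of ₹225,000. Gemma, Gita, and Zane each take ₹225,000. The remaining share for the deceased Fenna (₹225,000) is carried to the next generation.
That pool (₹225,000) is divided at the great-grandchildren's generation equally among Declan, Teodor, and Greta: ₹75,000 each.

Teodor receives ₹75,000.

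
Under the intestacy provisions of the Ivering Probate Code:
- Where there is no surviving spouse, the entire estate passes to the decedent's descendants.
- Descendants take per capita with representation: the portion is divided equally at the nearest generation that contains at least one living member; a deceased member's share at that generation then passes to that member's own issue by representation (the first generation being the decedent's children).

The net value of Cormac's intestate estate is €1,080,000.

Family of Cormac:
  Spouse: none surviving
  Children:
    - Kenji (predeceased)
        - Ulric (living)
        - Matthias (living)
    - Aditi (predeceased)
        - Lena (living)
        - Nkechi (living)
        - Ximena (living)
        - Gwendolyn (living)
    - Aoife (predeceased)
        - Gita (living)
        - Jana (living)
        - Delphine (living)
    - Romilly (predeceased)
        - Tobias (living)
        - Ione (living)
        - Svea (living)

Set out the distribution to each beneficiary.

The entire €1,080,000 passes to the descendants.
No child survives, so the initial division is made at the grandchildren's generation.
That amount (€1,080,000) is divided into 12 shares of €90,000: Ulric, Matthias, Lena, Nkechi, Ximena, Gwendolyn, Gita, Jana, Delphine, Tobias, Ione, and Svea each take €90,000.

Ulric: €90,000; Matthias: €90,000; Lena: €90,000; Nkechi: €90,000; Ximena: €90,000; Gwendolyn: €90,000; Gita: €90,000; Jana: €90,000; Delphine: €90,000; Tobias: €90,000; Ione: €90,000; Svea: €90,000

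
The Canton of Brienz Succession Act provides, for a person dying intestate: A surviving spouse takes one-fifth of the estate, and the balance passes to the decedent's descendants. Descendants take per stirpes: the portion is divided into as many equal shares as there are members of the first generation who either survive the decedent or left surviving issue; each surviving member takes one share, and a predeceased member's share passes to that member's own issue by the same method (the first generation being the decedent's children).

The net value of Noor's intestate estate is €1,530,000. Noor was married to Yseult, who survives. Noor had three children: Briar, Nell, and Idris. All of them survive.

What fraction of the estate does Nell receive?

Yseult takes one-fifth of €1,530,000 = €306,000. The remaining €1,224,000 passes to the descendants.
The descendants' portion (€1,224,000) is divided into 3 shares of €408,000: Briar, Nell, and Idris each take €408,000.

Nell receives 4/15 of the estate.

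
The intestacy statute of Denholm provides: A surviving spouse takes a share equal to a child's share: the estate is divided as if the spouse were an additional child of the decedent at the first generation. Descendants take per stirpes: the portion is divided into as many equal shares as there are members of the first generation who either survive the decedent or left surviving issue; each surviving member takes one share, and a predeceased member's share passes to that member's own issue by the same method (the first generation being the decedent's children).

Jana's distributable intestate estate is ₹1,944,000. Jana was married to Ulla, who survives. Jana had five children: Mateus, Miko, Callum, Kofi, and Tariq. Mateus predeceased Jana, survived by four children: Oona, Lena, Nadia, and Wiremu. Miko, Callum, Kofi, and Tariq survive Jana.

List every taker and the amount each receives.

The spouse counts as an additional share at the children's level, so there are 6 primary shares of ₹324,000. Ulla takes one such share (₹324,000).
The children's combined portion (₹1,620,000) is divided into 5 shares of ₹324,000: Miko, Callum, Kofi, and Tariq each take ₹324,000; Mateus's ₹324,000 share passes to Mateus's issue.
Mateus's share (₹324,000) is divided into 4 shares of ₹81,000: Oona, Lena, Nadia, and Wiremu each take ₹81,000.

Ulla: ₹324,000; Oona: ₹81,000; Lena: ₹81,000; Nadia: ₹81,000; Wiremu: ₹81,000; Miko: ₹324,000; Callum: ₹324,000; Kofi: ₹324,000; Tariq: ₹324,000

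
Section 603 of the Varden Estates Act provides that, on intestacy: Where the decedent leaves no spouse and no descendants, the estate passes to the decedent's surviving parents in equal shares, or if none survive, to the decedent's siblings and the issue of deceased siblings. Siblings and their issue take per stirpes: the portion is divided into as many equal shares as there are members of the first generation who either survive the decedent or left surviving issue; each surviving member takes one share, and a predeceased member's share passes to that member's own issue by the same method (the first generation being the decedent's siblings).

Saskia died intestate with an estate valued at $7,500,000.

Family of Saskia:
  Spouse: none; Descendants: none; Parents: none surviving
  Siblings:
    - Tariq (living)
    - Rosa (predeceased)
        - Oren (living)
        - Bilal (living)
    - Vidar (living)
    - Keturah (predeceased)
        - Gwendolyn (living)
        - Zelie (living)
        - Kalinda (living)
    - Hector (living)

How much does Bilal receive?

Bilal receives $750,000.

The entire $7,500,000 passes to the siblings and their issue.
That amount ($7,500,000) is divided into 5 shares of $1,500,000: Tariq, Vidar, and Hector each take $1,500,000; Rosa's $1,500,000 share passes to Rosa's issue; Keturah's $1,500,000 share passes to Keturah's issue.
Rosa's share ($1,500,000) is divided into 2 shares of $750,000: Oren and Bilal each take $750,000.
Keturah's share ($1,500,000) is divided into 3 shares of $500,000: Gwendolyn, Zelie, and Kalinda each take $500,000.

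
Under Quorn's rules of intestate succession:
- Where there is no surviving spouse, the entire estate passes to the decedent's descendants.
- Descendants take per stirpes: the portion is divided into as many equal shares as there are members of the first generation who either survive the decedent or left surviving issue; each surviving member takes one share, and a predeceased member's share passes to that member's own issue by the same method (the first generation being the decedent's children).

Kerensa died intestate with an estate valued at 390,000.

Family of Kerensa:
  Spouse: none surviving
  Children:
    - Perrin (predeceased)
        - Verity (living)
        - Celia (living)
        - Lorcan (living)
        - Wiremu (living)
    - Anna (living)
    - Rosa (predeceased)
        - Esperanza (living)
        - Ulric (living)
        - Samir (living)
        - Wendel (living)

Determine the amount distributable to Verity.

The entire 390,000 passes to the descendants.
That amount (390,000) is divided into 3 shares of 130,000: Anna takes 130,000; Perrin's 130,000 share passes to Perrin's issue; Rosa's 130,000 share passes to Rosa's issue.
Perrin's share (130,000) is divided into 4 shares of 32,500: Verity, Celia, Lorcan, and Wiremu each take 32,500.
Rosa's share (130,000) is divided into 4 shares of 32,500: Esperanza, Ulric, Samir, and Wendel each take 32,500.

Verity receives 32,500.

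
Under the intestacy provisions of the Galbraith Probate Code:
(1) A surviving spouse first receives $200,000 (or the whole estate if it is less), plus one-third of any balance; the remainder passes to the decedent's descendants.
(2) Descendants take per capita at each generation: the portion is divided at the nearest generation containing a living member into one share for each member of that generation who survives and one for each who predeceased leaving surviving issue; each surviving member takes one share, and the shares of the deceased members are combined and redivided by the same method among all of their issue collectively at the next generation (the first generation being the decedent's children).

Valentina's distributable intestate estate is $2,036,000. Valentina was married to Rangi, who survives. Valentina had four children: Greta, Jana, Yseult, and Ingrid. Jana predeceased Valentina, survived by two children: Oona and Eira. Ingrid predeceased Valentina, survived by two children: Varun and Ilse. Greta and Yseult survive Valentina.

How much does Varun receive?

Varun receives $153,000.

Rangi first takes $200,000, leaving a balance of $1,836,000. Rangi then takes one-third of the balance ($612,000), for a total of $812,000. The remaining $1,224,000 passes to the descendants.
The descendants' portion ($1,224,000) is divided at the children's generation into 4 shares of $306,000. Greta and Yseult each take $306,000. The 2 shares of the deceased (Jana and Ingrid) are combined into a pool of $612,000.
That pool ($612,000) is divided at the grandchildren's generation equally among Oona, Eira, Varun, and Ilse: $153,000 each.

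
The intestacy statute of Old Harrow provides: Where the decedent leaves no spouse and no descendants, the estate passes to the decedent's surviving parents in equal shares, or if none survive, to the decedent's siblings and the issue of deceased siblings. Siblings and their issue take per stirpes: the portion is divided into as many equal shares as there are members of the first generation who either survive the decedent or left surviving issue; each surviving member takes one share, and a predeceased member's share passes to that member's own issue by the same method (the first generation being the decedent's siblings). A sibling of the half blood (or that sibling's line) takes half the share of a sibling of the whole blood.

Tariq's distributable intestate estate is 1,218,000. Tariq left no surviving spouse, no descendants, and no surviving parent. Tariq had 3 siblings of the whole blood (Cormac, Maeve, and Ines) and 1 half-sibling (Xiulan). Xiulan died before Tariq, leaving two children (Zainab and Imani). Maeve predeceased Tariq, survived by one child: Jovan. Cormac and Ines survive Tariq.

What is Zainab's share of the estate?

Zainab receives 87,000.

The entire 1,218,000 passes to the siblings and their issue.
Counting each half-blood sibling's line as half a unit, there are 7/2 units in 1,218,000, so one unit is 348,000. Whole-blood lines (Cormac, Maeve, and Ines) take 348,000 each; half-blood lines (Xiulan) take 174,000 each.
Xiulan's share (174,000) is divided into 2 shares of 87,000: Zainab and Imani each take 87,000.
Maeve's share (348,000) passes entirely to Jovan.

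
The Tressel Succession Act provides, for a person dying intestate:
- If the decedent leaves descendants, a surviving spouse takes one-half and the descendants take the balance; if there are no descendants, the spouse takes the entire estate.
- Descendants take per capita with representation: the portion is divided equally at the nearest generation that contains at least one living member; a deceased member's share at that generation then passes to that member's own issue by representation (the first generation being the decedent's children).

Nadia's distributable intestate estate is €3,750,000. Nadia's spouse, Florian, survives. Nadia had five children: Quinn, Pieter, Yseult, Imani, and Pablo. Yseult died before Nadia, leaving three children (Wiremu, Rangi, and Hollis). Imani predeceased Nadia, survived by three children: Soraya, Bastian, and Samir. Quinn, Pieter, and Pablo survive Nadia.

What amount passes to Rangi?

Rangi receives €125,000.

Florian takes one-half of €3,750,000 = €1,875,000. The remaining €1,875,000 passes to the descendants.
The descendants' portion (€1,875,000) is divided into 5 shares of €375,000: Quinn, Pieter, and Pablo each take €375,000; Yseult's €375,000 share passes to Yseult's issue; Imani's €375,000 share passes to Imani's issue.
Yseult's share (€375,000) is divided into 3 shares of €125,000: Wiremu, Rangi, and Hollis each take €125,000.
Imani's share (€375,000) is divided into 3 shares of €125,000: Soraya, Bastian, and Samir each take €125,000.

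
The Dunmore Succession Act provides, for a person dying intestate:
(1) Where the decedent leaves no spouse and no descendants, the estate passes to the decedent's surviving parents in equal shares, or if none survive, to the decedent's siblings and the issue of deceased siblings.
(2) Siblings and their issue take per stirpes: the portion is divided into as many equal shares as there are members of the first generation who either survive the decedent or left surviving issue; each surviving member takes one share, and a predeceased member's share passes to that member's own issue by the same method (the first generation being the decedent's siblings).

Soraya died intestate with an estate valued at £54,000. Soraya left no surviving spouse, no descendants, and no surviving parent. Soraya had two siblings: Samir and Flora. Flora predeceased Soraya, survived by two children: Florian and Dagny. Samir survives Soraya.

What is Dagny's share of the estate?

The entire £54,000 passes to the siblings and their issue.
That amount (£54,000) is divided into 2 shares of £27,000: Samir takes £27,000; Flora's £27,000 share passes to Flora's issue.
Flora's share (£27,000) is divided into 2 shares of £13,500: Florian and Dagny each take £13,500.

Dagny receives £13,500.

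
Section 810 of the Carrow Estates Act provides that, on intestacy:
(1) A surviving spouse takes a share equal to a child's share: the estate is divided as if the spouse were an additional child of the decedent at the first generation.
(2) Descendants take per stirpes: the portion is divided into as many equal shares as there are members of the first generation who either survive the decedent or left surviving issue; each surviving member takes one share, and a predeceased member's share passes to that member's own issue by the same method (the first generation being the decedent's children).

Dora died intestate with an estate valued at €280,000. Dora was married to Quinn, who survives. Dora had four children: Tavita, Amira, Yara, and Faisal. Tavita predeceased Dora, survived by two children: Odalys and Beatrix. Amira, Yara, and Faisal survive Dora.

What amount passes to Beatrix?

The spouse counts as an additional share at the children's level, so there are 5 primary shares of €56,000. Quinn takes one such share (€56,000).
The children's combined portion (€224,000) is divided into 4 shares of €56,000: Amira, Yara, and Faisal each take €56,000; Tavita's €56,000 share passes to Tavita's issue.
Tavita's share (€56,000) is divided into 2 shares of €28,000: Odalys and Beatrix each take €28,000.

Beatrix receives €28,000.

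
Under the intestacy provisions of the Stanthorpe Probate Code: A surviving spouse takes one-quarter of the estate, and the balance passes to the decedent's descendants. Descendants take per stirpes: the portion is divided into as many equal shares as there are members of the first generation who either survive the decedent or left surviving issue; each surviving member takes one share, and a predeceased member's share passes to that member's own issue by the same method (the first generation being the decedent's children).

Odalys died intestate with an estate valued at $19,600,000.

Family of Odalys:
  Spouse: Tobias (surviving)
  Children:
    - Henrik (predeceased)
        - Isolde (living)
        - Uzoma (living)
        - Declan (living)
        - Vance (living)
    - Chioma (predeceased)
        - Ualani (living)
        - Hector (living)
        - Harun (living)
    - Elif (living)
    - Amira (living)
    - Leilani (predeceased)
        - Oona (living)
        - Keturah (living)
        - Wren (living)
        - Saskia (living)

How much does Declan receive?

Declan receives $735,000.

Tobias takes one-quarter of $19,600,000 = $4,900,000. The remaining $14,700,000 passes to the descendants.
The descendants' portion ($14,700,000) is divided into 5 shares of $2,940,000: Elif and Amira each take $2,940,000; Henrik's $2,940,000 share passes to Henrik's issue; Chioma's $2,940,000 share passes to Chioma's issue; Leilani's $2,940,000 share passes to Leilani's issue.
Henrik's share ($2,940,000) is divided into 4 shares of $735,000: Isolde, Uzoma, Declan, and Vance each take $735,000.
Chioma's share ($2,940,000) is divided into 3 shares of $980,000: Ualani, Hector, and Harun each take $980,000.
Leilani's share ($2,940,000) is divided into 4 shares of $735,000: Oona, Keturah, Wren, and Saskia each take $735,000.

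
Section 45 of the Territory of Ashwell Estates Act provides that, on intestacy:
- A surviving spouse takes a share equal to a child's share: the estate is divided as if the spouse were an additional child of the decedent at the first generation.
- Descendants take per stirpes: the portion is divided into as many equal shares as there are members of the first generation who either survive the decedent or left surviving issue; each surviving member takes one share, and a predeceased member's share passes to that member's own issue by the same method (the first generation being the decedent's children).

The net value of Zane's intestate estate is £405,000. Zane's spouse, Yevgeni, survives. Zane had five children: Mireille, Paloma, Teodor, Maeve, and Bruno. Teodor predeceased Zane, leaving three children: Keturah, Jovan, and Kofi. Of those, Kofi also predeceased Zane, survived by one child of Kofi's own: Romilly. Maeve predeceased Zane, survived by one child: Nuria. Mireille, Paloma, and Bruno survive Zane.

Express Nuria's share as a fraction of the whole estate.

Nuria receives 1/6 of the estate.

The spouse counts as an additional share at the children's level, so there are 6 primary shares of £67,500. Yevgeni takes one such share (£67,500).
The children's combined portion (£337,500) is divided into 5 shares of £67,500: Mireille, Paloma, and Bruno each take £67,500; Teodor's £67,500 share passes to Teodor's issue; Maeve's £67,500 share passes to Maeve's issue.
Teodor's share (£67,500) is divided into 3 shares of £22,500: Keturah and Jovan each take £22,500; Kofi's £22,500 share passes to Kofi's issue.
Kofi's share (£22,500) passes entirely to Romilly.
Maeve's share (£67,500) passes entirely to Nuria.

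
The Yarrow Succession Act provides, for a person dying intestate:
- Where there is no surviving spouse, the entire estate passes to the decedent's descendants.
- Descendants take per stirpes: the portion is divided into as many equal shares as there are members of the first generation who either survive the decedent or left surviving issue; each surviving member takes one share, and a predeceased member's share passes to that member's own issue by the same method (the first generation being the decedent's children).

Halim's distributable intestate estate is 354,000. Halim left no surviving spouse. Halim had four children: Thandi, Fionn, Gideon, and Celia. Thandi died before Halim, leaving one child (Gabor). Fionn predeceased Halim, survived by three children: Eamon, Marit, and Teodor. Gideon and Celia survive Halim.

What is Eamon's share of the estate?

Eamon receives 29,500.

The entire 354,000 passes to the descendants.
That amount (354,000) is divided into 4 shares of 88,500: Gideon and Celia each take 88,500; Thandi's 88,500 share passes to Thandi's issue; Fionn's 88,500 share passes to Fionn's issue.
Thandi's share (88,500) passes entirely to Gabor.
Fionn's share (88,500) is divided into 3 shares of 29,500: Eamon, Marit, and Teodor each take 29,500.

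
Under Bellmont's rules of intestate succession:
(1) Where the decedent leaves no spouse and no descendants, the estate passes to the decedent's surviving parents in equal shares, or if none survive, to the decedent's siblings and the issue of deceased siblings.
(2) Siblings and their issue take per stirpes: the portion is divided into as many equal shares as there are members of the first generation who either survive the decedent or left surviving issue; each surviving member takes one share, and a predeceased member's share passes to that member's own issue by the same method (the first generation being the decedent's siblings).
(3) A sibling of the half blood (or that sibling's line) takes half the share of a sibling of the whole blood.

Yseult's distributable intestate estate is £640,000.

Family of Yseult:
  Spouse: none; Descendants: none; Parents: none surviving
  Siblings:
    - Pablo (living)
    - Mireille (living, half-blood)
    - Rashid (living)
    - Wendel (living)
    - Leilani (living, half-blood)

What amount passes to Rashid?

Rashid receives £160,000.

The entire £640,000 passes to the siblings and their issue.
Counting each half-blood sibling's line as half a unit, there are 4 units in £640,000, so one unit is £160,000. Whole-blood lines (Pablo, Rashid, and Wendel) take £160,000 each; half-blood lines (Mireille and Leilani) take £80,000 each.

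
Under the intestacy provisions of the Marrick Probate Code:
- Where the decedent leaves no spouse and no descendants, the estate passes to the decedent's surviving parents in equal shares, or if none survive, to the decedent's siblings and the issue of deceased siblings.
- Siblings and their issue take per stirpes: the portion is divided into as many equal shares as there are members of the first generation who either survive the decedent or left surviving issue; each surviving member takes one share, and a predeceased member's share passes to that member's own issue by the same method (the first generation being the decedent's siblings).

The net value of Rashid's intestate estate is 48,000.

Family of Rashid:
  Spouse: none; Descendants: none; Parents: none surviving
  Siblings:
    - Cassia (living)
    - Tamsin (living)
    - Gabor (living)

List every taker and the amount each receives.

Cassia: 16,000; Tamsin: 16,000; Gabor: 16,000

The entire 48,000 passes to the siblings and their issue.
That amount (48,000) is divided into 3 shares of 16,000: Cassia, Tamsin, and Gabor each take 16,000.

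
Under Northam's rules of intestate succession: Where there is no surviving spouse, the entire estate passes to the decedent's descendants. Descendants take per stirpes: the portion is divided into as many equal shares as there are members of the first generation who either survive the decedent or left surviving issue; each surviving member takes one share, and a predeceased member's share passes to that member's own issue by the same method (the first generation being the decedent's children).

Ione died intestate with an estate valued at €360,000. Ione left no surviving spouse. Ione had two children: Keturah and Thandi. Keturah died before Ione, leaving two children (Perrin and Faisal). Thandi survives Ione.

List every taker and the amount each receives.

The entire €360,000 passes to the descendants.
That amount (€360,000) is divided into 2 shares of €180,000: Thandi takes €180,000; Keturah's €180,000 share passes to Keturah's issue.
Keturah's share (€180,000) is divided into 2 shares of €90,000: Perrin and Faisal each take €90,000.

Perrin: €90,000; Faisal: €90,000; Thandi: €180,000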